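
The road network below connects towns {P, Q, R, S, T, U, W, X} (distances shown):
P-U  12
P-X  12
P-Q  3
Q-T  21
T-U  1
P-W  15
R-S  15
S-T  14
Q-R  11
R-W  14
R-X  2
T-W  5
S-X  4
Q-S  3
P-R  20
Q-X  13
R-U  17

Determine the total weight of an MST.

Sort edges by weight, then run Kruskal:
T-U (1): add — endpoints in different components.
R-X (2): add — endpoints in different components.
P-Q (3): add — endpoints in different components.
Q-S (3): add — endpoints in different components.
S-X (4): add — endpoints in different components.
T-W (5): add — endpoints in different components.
Q-R (11): skip — Q and R already connected.
P-U (12): add — endpoints in different components.
MST edges: T-U, R-X, P-Q, Q-S, S-X, T-W, P-U; total weight 1+2+3+3+4+5+12 = 30.

30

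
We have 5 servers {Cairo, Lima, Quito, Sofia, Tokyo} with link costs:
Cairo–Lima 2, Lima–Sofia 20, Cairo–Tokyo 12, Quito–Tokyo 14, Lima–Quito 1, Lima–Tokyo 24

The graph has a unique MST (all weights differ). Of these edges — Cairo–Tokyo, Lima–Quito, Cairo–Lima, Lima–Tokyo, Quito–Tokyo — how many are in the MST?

Kruskal's algorithm — process edges by increasing weight (ties by edge label):
Lima–Quito (1): add — endpoints in different components.
Cairo–Lima (2): add — endpoints in different components.
Cairo–Tokyo (12): add — endpoints in different components.
Quito–Tokyo (14): skip — Quito and Tokyo already connected.
Lima–Sofia (20): add — endpoints in different components.
MST edge set: {Lima–Quito, Cairo–Lima, Cairo–Tokyo, Lima–Sofia}.
Of the listed edges, {Cairo–Tokyo, Lima–Quito, Cairo–Lima} are in the MST → 3.

3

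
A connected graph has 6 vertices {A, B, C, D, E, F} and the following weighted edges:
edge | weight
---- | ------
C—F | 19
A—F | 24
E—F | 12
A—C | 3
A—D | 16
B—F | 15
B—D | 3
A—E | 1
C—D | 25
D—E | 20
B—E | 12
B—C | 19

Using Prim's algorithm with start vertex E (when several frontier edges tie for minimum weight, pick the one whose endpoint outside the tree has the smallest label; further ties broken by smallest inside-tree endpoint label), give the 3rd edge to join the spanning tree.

Prim, starting at E.
Step 1: cheapest edge leaving the tree is A—E (1); add A.
Step 2: cheapest edge leaving the tree is A—C (3); add C.
Step 3: cheapest edge leaving the tree is B—E (12); add B.
Step 4: cheapest edge leaving the tree is B—D (3); add D.
Step 5: cheapest edge leaving the tree is E—F (12); add F.
The 3rd edge added is B—E.

B-E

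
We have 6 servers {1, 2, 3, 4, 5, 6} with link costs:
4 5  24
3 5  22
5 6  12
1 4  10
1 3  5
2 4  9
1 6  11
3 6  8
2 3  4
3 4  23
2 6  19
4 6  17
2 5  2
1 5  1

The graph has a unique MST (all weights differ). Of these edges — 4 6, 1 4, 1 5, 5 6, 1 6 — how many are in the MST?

1

Kruskal's algorithm — process edges by increasing weight (ties by edge label):
1 5 (1): add. Components now {1,5} {2} {3} {4} {6}
2 5 (2): add. Components now {1,2,5} {3} {4} {6}
2 3 (4): add. Components now {1,2,3,5} {4} {6}
1 3 (5): skip — 1 and 3 already connected.
3 6 (8): add. Components now {1,2,3,5,6} {4}
2 4 (9): add. Components now {1,2,3,4,5,6}
MST edge set: {1 5, 2 5, 2 3, 3 6, 2 4}.
Of the listed edges, {1 5} are in the MST → 1.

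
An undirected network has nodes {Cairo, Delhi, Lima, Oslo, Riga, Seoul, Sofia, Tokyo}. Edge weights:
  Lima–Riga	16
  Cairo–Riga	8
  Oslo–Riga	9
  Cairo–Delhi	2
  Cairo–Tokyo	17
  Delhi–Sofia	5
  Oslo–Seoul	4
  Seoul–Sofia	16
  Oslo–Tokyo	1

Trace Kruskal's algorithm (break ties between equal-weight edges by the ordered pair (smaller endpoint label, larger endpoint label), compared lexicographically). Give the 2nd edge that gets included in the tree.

Cairo-Delhi

Sort edges by weight, then run Kruskal:
Oslo–Tokyo (1): add — endpoints in different components.
Cairo–Delhi (2): add — endpoints in different components.
Oslo–Seoul (4): add — endpoints in different components.
Delhi–Sofia (5): add — endpoints in different components.
Cairo–Riga (8): add — endpoints in different components.
Oslo–Riga (9): add — endpoints in different components.
Lima–Riga (16): add — endpoints in different components.
The 2nd edge added is Cairo–Delhi.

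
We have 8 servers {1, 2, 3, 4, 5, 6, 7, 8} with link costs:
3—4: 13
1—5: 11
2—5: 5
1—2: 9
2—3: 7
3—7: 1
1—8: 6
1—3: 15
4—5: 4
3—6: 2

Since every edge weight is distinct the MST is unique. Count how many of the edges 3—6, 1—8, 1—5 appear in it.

Kruskal: consider edges lightest-first.
3—7 (1): add — endpoints in different components.
3—6 (2): add — endpoints in different components.
4—5 (4): add — endpoints in different components.
2—5 (5): add — endpoints in different components.
1—8 (6): add — endpoints in different components.
2—3 (7): add — endpoints in different components.
1—2 (9): add — endpoints in different components.
MST edge set: {3—7, 3—6, 4—5, 2—5, 1—8, 2—3, 1—2}.
Of the listed edges, {3—6, 1—8} are in the MST → 2.

2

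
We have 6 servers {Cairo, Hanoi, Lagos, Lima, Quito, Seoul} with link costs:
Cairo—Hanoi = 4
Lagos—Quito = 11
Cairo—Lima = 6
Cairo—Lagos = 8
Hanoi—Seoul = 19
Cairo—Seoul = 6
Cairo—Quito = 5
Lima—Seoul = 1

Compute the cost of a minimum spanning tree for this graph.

Prim's algorithm from Cairo:
Step 1: frontier [Cairo—Hanoi 4, Cairo—Quito 5, Cairo—Lima 6, Cairo—Seoul 6, Cairo—Lagos 8] → take Cairo—Hanoi (4); add Hanoi.
Step 2: frontier [Cairo—Quito 5, Cairo—Lima 6, Cairo—Seoul 6, Cairo—Lagos 8, Hanoi—Seoul 19] → take Cairo—Quito (5); add Quito.
Step 3: frontier [Cairo—Lima 6, Cairo—Seoul 6, Cairo—Lagos 8, Hanoi—Seoul 19, Lagos—Quito 11] → take Cairo—Lima (6); add Lima.
Step 4: frontier [Cairo—Seoul 6, Cairo—Lagos 8, Hanoi—Seoul 19, Lima—Seoul 1, Lagos—Quito 11] → take Lima—Seoul (1); add Seoul.
Step 5: frontier [Cairo—Lagos 8, Lagos—Quito 11] → take Cairo—Lagos (8); add Lagos.
MST edges: Cairo—Hanoi, Cairo—Quito, Cairo—Lima, Lima—Seoul, Cairo—Lagos; total weight 4+5+6+1+8 = 24.

24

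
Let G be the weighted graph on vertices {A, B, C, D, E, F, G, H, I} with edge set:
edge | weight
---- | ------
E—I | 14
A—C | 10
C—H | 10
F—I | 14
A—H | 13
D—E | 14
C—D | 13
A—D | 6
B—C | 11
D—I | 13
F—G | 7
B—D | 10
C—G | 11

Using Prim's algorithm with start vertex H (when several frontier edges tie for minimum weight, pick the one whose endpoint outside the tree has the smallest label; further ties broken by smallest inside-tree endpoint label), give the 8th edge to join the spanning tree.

D-E

Prim's algorithm from H:
Step 1: cheapest edge leaving the tree is C—H (10); add C.
Step 2: cheapest edge leaving the tree is A—C (10); add A.
Step 3: cheapest edge leaving the tree is A—D (6); add D.
Step 4: cheapest edge leaving the tree is B—D (10); add B.
Step 5: cheapest edge leaving the tree is C—G (11); add G.
Step 6: cheapest edge leaving the tree is F—G (7); add F.
Step 7: cheapest edge leaving the tree is D—I (13); add I.
Step 8: cheapest edge leaving the tree is D—E (14); add E.
The 8th edge added is D—E.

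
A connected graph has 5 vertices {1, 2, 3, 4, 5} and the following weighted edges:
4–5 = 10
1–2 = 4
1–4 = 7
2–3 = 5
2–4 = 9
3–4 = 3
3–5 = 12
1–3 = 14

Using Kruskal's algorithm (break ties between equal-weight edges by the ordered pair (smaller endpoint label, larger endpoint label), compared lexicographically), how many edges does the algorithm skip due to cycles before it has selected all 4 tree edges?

Kruskal's algorithm — process edges by increasing weight (ties by edge label):
3–4 (3): add. Components now {1} {2} {3,4} {5}
1–2 (4): add. Components now {1,2} {3,4} {5}
2–3 (5): add. Components now {1,2,3,4} {5}
1–4 (7): skip — 1 and 4 already connected.
2–4 (9): skip — 2 and 4 already connected.
4–5 (10): add. Components now {1,2,3,4,5}
Edges rejected before the tree was complete: 2.

2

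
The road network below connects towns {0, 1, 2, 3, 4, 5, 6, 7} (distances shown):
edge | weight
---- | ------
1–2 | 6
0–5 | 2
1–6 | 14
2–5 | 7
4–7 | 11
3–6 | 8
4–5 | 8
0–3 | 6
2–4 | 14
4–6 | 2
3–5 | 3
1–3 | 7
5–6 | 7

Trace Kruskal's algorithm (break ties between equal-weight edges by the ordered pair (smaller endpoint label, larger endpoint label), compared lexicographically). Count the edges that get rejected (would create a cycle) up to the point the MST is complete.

4

Kruskal: consider edges lightest-first.
0–5 (2): add — endpoints in different components.
4–6 (2): add — endpoints in different components.
3–5 (3): add — endpoints in different components.
0–3 (6): skip — 0 and 3 already connected.
1–2 (6): add — endpoints in different components.
1–3 (7): add — endpoints in different components.
2–5 (7): skip — 2 and 5 already connected.
5–6 (7): add — endpoints in different components.
3–6 (8): skip — 3 and 6 already connected.
4–5 (8): skip — 4 and 5 already connected.
4–7 (11): add — endpoints in different components.
Edges rejected before the tree was complete: 4.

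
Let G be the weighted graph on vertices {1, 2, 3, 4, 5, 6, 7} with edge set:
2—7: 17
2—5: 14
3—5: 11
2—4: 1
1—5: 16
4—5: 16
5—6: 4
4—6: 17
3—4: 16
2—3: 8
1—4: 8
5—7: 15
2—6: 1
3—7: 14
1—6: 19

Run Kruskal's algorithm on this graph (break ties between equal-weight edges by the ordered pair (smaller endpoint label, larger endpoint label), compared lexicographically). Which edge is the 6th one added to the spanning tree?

3-7

Kruskal: consider edges lightest-first.
2—4 (1): add — endpoints in different components.
2—6 (1): add — endpoints in different components.
5—6 (4): add — endpoints in different components.
1—4 (8): add — endpoints in different components.
2—3 (8): add — endpoints in different components.
3—5 (11): skip — 3 and 5 already connected.
2—5 (14): skip — 2 and 5 already connected.
3—7 (14): add — endpoints in different components.
The 6th edge added is 3—7.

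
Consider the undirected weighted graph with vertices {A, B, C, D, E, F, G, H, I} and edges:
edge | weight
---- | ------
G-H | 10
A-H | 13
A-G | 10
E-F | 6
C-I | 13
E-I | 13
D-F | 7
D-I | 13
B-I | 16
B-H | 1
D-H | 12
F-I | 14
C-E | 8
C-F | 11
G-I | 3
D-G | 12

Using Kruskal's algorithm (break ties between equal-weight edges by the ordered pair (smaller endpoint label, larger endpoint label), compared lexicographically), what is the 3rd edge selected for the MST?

E-F

Kruskal's algorithm — process edges by increasing weight (ties by edge label):
B-H (1): add — endpoints in different components.
G-I (3): add — endpoints in different components.
E-F (6): add — endpoints in different components.
D-F (7): add — endpoints in different components.
C-E (8): add — endpoints in different components.
A-G (10): add — endpoints in different components.
G-H (10): add — endpoints in different components.
C-F (11): skip — C and F already connected.
D-G (12): add — endpoints in different components.
The 3rd edge added is E-F.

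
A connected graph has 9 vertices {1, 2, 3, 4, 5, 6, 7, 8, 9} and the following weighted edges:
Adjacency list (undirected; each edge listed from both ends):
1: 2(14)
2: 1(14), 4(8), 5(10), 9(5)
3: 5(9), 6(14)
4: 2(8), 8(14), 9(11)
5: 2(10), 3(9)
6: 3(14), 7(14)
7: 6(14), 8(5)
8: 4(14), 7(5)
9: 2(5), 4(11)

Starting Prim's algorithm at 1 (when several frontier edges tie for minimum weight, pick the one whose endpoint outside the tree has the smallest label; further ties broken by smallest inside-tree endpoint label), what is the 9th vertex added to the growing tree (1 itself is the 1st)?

Prim, starting at 1.
Step 1: frontier [1–2 14] → take 1–2 (14); add 2.
Step 2: frontier [2–9 5, 2–4 8, 2–5 10] → take 2–9 (5); add 9.
Step 3: frontier [2–4 8, 2–5 10, 4–9 11] → take 2–4 (8); add 4.
Step 4: frontier [2–5 10, 4–8 14] → take 2–5 (10); add 5.
Step 5: frontier [4–8 14, 3–5 9] → take 3–5 (9); add 3.
Step 6: frontier [3–6 14, 4–8 14] → take 3–6 (14); add 6.
Step 7: frontier [4–8 14, 6–7 14] → take 6–7 (14); add 7.
Step 8: frontier [4–8 14, 7–8 5] → take 7–8 (5); add 8.
Vertex order: 1, 2, 9, 4, 5, 3, 6, 7, 8. The 9th vertex is 8.

8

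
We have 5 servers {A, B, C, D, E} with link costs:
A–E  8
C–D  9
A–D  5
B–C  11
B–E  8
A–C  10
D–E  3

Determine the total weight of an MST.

25

Prim, starting at A.
Step 1: frontier [A–D 5, A–E 8, A–C 10] → take A–D (5); add D.
Step 2: frontier [A–E 8, A–C 10, D–E 3, C–D 9] → take D–E (3); add E.
Step 3: frontier [A–C 10, C–D 9, B–E 8] → take B–E (8); add B.
Step 4: frontier [A–C 10, B–C 11, C–D 9] → take C–D (9); add C.
MST edges: A–D, D–E, B–E, C–D; total weight 5+3+8+9 = 25.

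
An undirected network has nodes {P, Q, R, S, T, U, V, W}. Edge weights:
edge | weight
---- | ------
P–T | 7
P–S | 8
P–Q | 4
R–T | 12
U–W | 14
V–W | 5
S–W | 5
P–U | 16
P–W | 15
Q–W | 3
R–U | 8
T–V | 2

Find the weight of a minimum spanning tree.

Kruskal: consider edges lightest-first.
T–V (2): add — endpoints in different components.
Q–W (3): add — endpoints in different components.
P–Q (4): add — endpoints in different components.
S–W (5): add — endpoints in different components.
V–W (5): add — endpoints in different components.
P–T (7): skip — T and P already connected.
P–S (8): skip — P and S already connected.
R–U (8): add — endpoints in different components.
R–T (12): add — endpoints in different components.
MST edges: T–V, Q–W, P–Q, S–W, V–W, R–U, R–T; total weight 2+3+4+5+5+8+12 = 39.

39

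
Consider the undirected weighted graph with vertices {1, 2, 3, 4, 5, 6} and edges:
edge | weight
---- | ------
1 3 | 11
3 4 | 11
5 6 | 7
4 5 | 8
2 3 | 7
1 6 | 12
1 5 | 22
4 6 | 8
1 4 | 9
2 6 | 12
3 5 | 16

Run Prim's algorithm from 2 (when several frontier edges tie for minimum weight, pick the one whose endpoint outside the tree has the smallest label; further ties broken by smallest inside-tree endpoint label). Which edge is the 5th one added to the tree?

5-6

Grow the tree from 2 using Prim:
Step 1: frontier [2 3 7, 2 6 12] → take 2 3 (7); add 3.
Step 2: frontier [2 6 12, 1 3 11, 3 4 11, 3 5 16] → take 1 3 (11); add 1.
Step 3: frontier [1 4 9, 1 6 12, 1 5 22, 2 6 12, 3 4 11, 3 5 16] → take 1 4 (9); add 4.
Step 4: frontier [1 6 12, 1 5 22, 2 6 12, 3 5 16, 4 5 8, 4 6 8] → take 4 5 (8); add 5.
Step 5: frontier [1 6 12, 2 6 12, 4 6 8, 5 6 7] → take 5 6 (7); add 6.
The 5th edge added is 5 6.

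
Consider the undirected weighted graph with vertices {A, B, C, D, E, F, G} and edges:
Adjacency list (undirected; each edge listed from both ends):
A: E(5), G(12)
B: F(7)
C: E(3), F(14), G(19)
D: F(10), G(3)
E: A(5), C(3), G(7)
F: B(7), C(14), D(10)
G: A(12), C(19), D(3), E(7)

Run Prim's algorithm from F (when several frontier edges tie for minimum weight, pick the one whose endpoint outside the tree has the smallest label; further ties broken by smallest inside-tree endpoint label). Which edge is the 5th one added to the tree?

C-E

Prim's algorithm from F:
Step 1: frontier [B–F 7, D–F 10, C–F 14] → take B–F (7); add B.
Step 2: frontier [D–F 10, C–F 14] → take D–F (10); add D.
Step 3: frontier [D–G 3, C–F 14] → take D–G (3); add G.
Step 4: frontier [C–F 14, E–G 7, A–G 12, C–G 19] → take E–G (7); add E.
Step 5: frontier [C–E 3, A–E 5, C–F 14, A–G 12, C–G 19] → take C–E (3); add C.
Step 6: frontier [A–E 5, A–G 12] → take A–E (5); add A.
The 5th edge added is C–E.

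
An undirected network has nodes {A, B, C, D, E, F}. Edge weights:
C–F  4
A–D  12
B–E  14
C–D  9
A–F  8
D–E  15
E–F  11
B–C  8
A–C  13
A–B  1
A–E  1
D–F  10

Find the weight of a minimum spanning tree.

23

Prim's algorithm from B:
Step 1: frontier [A–B 1, B–C 8, B–E 14] → take A–B (1); add A.
Step 2: frontier [A–E 1, A–F 8, A–D 12, A–C 13, B–C 8, B–E 14] → take A–E (1); add E.
Step 3: frontier [A–F 8, A–D 12, A–C 13, B–C 8, E–F 11, D–E 15] → take B–C (8); add C.
Step 4: frontier [A–F 8, A–D 12, C–F 4, C–D 9, E–F 11, D–E 15] → take C–F (4); add F.
Step 5: frontier [A–D 12, C–D 9, D–E 15, D–F 10] → take C–D (9); add D.
MST edges: A–B, A–E, B–C, C–F, C–D; total weight 1+1+8+4+9 = 23.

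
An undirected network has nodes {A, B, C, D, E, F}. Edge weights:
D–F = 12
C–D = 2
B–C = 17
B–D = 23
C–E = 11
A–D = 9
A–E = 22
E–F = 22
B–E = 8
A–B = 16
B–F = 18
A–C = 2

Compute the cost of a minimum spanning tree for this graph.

Prim's algorithm from C:
Step 1: cheapest edge leaving the tree is A–C (2); add A.
Step 2: cheapest edge leaving the tree is C–D (2); add D.
Step 3: cheapest edge leaving the tree is C–E (11); add E.
Step 4: cheapest edge leaving the tree is B–E (8); add B.
Step 5: cheapest edge leaving the tree is D–F (12); add F.
MST edges: A–C, C–D, C–E, B–E, D–F; total weight 2+2+11+8+12 = 35.

35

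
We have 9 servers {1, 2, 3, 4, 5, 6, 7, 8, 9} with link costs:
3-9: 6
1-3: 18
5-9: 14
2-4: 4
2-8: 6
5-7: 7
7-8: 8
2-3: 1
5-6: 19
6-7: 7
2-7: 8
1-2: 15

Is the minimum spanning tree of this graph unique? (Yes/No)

Kruskal's algorithm — process edges by increasing weight (ties by edge label):
2-3 (1): add — endpoints in different components.
2-4 (4): add — endpoints in different components.
2-8 (6): add — endpoints in different components.
3-9 (6): add — endpoints in different components.
5-7 (7): add — endpoints in different components.
6-7 (7): add — endpoints in different components.
2-7 (8): add — endpoints in different components.
7-8 (8): skip — 7 and 8 already connected.
5-9 (14): skip — 5 and 9 already connected.
1-2 (15): add — endpoints in different components.
Non-tree edge 7-8 has weight 8, equal to the heaviest edge on its tree cycle — swapping gives another MST of the same weight. Not unique.

No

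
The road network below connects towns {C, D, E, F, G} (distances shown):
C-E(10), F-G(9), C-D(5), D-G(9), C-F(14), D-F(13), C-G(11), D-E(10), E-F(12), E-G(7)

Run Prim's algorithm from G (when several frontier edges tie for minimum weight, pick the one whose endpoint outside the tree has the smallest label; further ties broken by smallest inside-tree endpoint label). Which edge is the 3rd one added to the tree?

Grow the tree from G using Prim:
Step 1: frontier [E-G 7, D-G 9, F-G 9, C-G 11] → take E-G (7); add E.
Step 2: frontier [C-E 10, D-E 10, E-F 12, D-G 9, F-G 9, C-G 11] → take D-G (9); add D.
Step 3: frontier [C-D 5, D-F 13, C-E 10, E-F 12, F-G 9, C-G 11] → take C-D (5); add C.
Step 4: frontier [C-F 14, D-F 13, E-F 12, F-G 9] → take F-G (9); add F.
The 3rd edge added is C-D.

C-D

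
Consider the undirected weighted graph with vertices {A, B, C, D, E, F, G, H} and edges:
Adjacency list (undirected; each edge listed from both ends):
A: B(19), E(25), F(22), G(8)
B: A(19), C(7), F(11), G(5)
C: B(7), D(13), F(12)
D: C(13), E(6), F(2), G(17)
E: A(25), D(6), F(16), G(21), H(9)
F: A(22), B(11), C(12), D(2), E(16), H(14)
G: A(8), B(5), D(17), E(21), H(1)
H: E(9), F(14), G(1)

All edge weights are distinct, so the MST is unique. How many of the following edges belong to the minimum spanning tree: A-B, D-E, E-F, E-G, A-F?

Kruskal: consider edges lightest-first.
G-H (1): add — endpoints in different components.
D-F (2): add — endpoints in different components.
B-G (5): add — endpoints in different components.
D-E (6): add — endpoints in different components.
B-C (7): add — endpoints in different components.
A-G (8): add — endpoints in different components.
E-H (9): add — endpoints in different components.
MST edge set: {G-H, D-F, B-G, D-E, B-C, A-G, E-H}.
Of the listed edges, {D-E} are in the MST → 1.

1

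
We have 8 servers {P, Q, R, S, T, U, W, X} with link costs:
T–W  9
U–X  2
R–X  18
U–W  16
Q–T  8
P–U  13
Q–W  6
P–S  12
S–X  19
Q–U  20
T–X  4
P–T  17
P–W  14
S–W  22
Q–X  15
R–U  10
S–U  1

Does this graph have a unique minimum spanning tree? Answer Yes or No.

Yes

Sort edges by weight, then run Kruskal:
S–U (1): add — endpoints in different components.
U–X (2): add — endpoints in different components.
T–X (4): add — endpoints in different components.
Q–W (6): add — endpoints in different components.
Q–T (8): add — endpoints in different components.
T–W (9): skip — W and T already connected.
R–U (10): add — endpoints in different components.
P–S (12): add — endpoints in different components.
Every non-tree edge has weight strictly greater than the heaviest edge on the tree path between its endpoints, so the MST is unique.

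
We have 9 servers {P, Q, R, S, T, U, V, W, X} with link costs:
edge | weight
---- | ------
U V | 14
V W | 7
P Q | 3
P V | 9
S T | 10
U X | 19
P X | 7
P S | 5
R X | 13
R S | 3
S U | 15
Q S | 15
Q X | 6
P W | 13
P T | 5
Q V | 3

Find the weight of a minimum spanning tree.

46

Prim's algorithm from V:
Step 1: cheapest edge leaving the tree is Q V (3); add Q.
Step 2: cheapest edge leaving the tree is P Q (3); add P.
Step 3: cheapest edge leaving the tree is P S (5); add S.
Step 4: cheapest edge leaving the tree is R S (3); add R.
Step 5: cheapest edge leaving the tree is P T (5); add T.
Step 6: cheapest edge leaving the tree is Q X (6); add X.
Step 7: cheapest edge leaving the tree is V W (7); add W.
Step 8: cheapest edge leaving the tree is U V (14); add U.
MST edges: Q V, P Q, P S, R S, P T, Q X, V W, U V; total weight 3+3+5+3+5+6+7+14 = 46.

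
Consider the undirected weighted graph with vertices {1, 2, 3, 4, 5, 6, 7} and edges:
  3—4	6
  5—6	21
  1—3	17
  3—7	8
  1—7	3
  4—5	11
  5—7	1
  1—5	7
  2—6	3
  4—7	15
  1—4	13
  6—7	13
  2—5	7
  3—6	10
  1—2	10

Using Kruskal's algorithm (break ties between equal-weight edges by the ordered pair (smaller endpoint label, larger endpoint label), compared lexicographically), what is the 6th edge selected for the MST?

Sort edges by weight, then run Kruskal:
5—7 (1): add. Components now {1} {2} {3} {4} {5,7} {6}
1—7 (3): add. Components now {1,5,7} {2} {3} {4} {6}
2—6 (3): add. Components now {1,5,7} {2,6} {3} {4}
3—4 (6): add. Components now {1,5,7} {2,6} {3,4}
1—5 (7): skip — 1 and 5 already connected.
2—5 (7): add. Components now {1,2,5,6,7} {3,4}
3—7 (8): add. Components now {1,2,3,4,5,6,7}
The 6th edge added is 3—7.

3-7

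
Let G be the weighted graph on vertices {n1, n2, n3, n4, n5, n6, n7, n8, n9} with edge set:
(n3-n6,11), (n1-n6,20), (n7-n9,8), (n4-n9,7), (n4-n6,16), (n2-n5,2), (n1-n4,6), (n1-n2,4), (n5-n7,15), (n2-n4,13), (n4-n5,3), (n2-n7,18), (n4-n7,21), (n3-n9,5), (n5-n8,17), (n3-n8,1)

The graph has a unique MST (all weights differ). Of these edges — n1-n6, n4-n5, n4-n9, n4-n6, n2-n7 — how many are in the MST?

2

Sort edges by weight, then run Kruskal:
n3-n8 (1): add — endpoints in different components.
n2-n5 (2): add — endpoints in different components.
n4-n5 (3): add — endpoints in different components.
n1-n2 (4): add — endpoints in different components.
n3-n9 (5): add — endpoints in different components.
n1-n4 (6): skip — n1 and n4 already connected.
n4-n9 (7): add — endpoints in different components.
n7-n9 (8): add — endpoints in different components.
n3-n6 (11): add — endpoints in different components.
MST edge set: {n3-n8, n2-n5, n4-n5, n1-n2, n3-n9, n4-n9, n7-n9, n3-n6}.
Of the listed edges, {n4-n5, n4-n9} are in the MST → 2.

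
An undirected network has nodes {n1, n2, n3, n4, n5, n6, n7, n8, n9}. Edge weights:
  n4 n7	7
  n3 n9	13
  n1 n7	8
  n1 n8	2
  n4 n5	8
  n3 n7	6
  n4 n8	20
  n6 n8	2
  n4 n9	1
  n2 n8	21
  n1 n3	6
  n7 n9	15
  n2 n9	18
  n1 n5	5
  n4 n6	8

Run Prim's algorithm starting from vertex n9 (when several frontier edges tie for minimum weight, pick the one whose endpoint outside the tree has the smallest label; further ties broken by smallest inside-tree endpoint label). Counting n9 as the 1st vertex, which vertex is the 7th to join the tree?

n6

Prim, starting at n9.
Step 1: cheapest edge leaving the tree is n4 n9 (1); add n4.
Step 2: cheapest edge leaving the tree is n4 n7 (7); add n7.
Step 3: cheapest edge leaving the tree is n3 n7 (6); add n3.
Step 4: cheapest edge leaving the tree is n1 n3 (6); add n1.
Step 5: cheapest edge leaving the tree is n1 n8 (2); add n8.
Step 6: cheapest edge leaving the tree is n6 n8 (2); add n6.
Step 7: cheapest edge leaving the tree is n1 n5 (5); add n5.
Step 8: cheapest edge leaving the tree is n2 n9 (18); add n2.
Vertex order: n9, n4, n7, n3, n1, n8, n6, n5, n2. The 7th vertex is n6.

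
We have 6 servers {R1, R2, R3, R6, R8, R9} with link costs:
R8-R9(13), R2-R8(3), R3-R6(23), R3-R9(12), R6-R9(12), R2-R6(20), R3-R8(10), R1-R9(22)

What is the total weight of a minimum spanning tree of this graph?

59

Prim's algorithm from R2:
Step 1: cheapest edge leaving the tree is R2-R8 (3); add R8.
Step 2: cheapest edge leaving the tree is R3-R8 (10); add R3.
Step 3: cheapest edge leaving the tree is R3-R9 (12); add R9.
Step 4: cheapest edge leaving the tree is R6-R9 (12); add R6.
Step 5: cheapest edge leaving the tree is R1-R9 (22); add R1.
MST edges: R2-R8, R3-R8, R3-R9, R6-R9, R1-R9; total weight 3+10+12+12+22 = 59.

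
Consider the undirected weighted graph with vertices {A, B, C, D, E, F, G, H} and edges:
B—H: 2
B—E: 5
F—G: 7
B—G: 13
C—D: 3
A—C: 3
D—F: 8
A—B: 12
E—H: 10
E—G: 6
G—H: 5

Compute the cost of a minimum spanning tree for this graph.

33

Kruskal: consider edges lightest-first.
B—H (2): add — endpoints in different components.
A—C (3): add — endpoints in different components.
C—D (3): add — endpoints in different components.
B—E (5): add — endpoints in different components.
G—H (5): add — endpoints in different components.
E—G (6): skip — E and G already connected.
F—G (7): add — endpoints in different components.
D—F (8): add — endpoints in different components.
MST edges: B—H, A—C, C—D, B—E, G—H, F—G, D—F; total weight 2+3+3+5+5+7+8 = 33.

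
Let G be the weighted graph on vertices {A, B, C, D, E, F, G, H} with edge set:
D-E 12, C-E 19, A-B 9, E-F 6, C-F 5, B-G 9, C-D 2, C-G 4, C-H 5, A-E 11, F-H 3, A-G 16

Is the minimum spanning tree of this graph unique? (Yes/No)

No

Kruskal's algorithm — process edges by increasing weight (ties by edge label):
C-D (2): add — endpoints in different components.
F-H (3): add — endpoints in different components.
C-G (4): add — endpoints in different components.
C-F (5): add — endpoints in different components.
C-H (5): skip — C and H already connected.
E-F (6): add — endpoints in different components.
A-B (9): add — endpoints in different components.
B-G (9): add — endpoints in different components.
Non-tree edge C-H has weight 5, equal to the heaviest edge on its tree cycle — swapping gives another MST of the same weight. Not unique.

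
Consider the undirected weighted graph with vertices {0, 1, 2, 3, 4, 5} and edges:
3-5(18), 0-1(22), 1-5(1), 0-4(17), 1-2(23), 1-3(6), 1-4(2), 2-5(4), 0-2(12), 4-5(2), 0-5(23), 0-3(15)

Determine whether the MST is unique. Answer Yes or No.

Kruskal: consider edges lightest-first.
1-5 (1): add — endpoints in different components.
1-4 (2): add — endpoints in different components.
4-5 (2): skip — 4 and 5 already connected.
2-5 (4): add — endpoints in different components.
1-3 (6): add — endpoints in different components.
0-2 (12): add — endpoints in different components.
Non-tree edge 4-5 has weight 2, equal to the heaviest edge on its tree cycle — swapping gives another MST of the same weight. Not unique.

No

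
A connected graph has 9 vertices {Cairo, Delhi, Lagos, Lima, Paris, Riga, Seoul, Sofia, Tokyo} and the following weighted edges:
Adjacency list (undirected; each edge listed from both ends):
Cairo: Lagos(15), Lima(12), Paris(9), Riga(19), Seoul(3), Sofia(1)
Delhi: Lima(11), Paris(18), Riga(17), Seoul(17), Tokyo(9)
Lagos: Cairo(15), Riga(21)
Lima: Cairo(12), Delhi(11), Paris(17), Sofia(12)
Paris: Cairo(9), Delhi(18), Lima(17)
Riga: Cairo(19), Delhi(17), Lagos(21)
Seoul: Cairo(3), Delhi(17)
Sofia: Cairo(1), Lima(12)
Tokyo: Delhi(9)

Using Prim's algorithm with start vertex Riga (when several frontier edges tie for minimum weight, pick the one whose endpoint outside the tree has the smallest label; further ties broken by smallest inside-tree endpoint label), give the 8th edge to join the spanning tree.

Prim, starting at Riga.
Step 1: frontier [Delhi–Riga 17, Cairo–Riga 19, Lagos–Riga 21] → take Delhi–Riga (17); add Delhi.
Step 2: frontier [Delhi–Tokyo 9, Delhi–Lima 11, Delhi–Seoul 17, Delhi–Paris 18, Cairo–Riga 19, Lagos–Riga 21] → take Delhi–Tokyo (9); add Tokyo.
Step 3: frontier [Delhi–Lima 11, Delhi–Seoul 17, Delhi–Paris 18, Cairo–Riga 19, Lagos–Riga 21] → take Delhi–Lima (11); add Lima.
Step 4: frontier [Delhi–Seoul 17, Delhi–Paris 18, Cairo–Lima 12, Lima–Sofia 12, Lima–Paris 17, Cairo–Riga 19, Lagos–Riga 21] → take Cairo–Lima (12); add Cairo.
Step 5: frontier [Cairo–Sofia 1, Cairo–Seoul 3, Cairo–Paris 9, Cairo–Lagos 15, Delhi–Seoul 17, Delhi–Paris 18, Lima–Sofia 12, Lima–Paris 17, Lagos–Riga 21] → take Cairo–Sofia (1); add Sofia.
Step 6: frontier [Cairo–Seoul 3, Cairo–Paris 9, Cairo–Lagos 15, Delhi–Seoul 17, Delhi–Paris 18, Lima–Paris 17, Lagos–Riga 21] → take Cairo–Seoul (3); add Seoul.
Step 7: frontier [Cairo–Paris 9, Cairo–Lagos 15, Delhi–Paris 18, Lima–Paris 17, Lagos–Riga 21] → take Cairo–Paris (9); add Paris.
Step 8: frontier [Cairo–Lagos 15, Lagos–Riga 21] → take Cairo–Lagos (15); add Lagos.
The 8th edge added is Cairo–Lagos.

Cairo-Lagos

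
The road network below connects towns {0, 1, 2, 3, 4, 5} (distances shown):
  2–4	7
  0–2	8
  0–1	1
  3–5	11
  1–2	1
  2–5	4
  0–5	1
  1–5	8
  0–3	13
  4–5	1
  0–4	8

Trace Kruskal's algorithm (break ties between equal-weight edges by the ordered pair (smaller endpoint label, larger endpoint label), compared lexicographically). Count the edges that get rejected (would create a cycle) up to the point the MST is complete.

5

Sort edges by weight, then run Kruskal:
0–1 (1): add. Components now {0,1} {2} {3} {4} {5}
0–5 (1): add. Components now {0,1,5} {2} {3} {4}
1–2 (1): add. Components now {0,1,2,5} {3} {4}
4–5 (1): add. Components now {0,1,2,4,5} {3}
2–5 (4): skip — 2 and 5 already connected.
2–4 (7): skip — 2 and 4 already connected.
0–2 (8): skip — 0 and 2 already connected.
0–4 (8): skip — 0 and 4 already connected.
1–5 (8): skip — 1 and 5 already connected.
3–5 (11): add. Components now {0,1,2,3,4,5}
Edges rejected before the tree was complete: 5.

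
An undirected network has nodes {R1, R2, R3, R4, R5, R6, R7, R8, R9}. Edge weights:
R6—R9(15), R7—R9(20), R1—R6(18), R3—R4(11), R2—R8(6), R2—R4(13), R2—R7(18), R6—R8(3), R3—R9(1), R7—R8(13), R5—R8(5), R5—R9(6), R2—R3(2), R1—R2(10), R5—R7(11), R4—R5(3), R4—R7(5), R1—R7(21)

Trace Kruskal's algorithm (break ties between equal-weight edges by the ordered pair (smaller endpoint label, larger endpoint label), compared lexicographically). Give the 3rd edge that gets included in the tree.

R4-R5

Sort edges by weight, then run Kruskal:
R3—R9 (1): add — endpoints in different components.
R2—R3 (2): add — endpoints in different components.
R4—R5 (3): add — endpoints in different components.
R6—R8 (3): add — endpoints in different components.
R4—R7 (5): add — endpoints in different components.
R5—R8 (5): add — endpoints in different components.
R2—R8 (6): add — endpoints in different components.
R5—R9 (6): skip — R5 and R9 already connected.
R1—R2 (10): add — endpoints in different components.
The 3rd edge added is R4—R5.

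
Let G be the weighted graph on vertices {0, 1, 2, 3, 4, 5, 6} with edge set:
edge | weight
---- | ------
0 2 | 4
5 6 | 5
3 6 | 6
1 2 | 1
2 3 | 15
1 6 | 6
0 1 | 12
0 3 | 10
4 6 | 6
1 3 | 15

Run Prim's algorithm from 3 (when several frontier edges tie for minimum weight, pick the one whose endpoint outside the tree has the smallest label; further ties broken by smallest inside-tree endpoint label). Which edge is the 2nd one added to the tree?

5-6

Grow the tree from 3 using Prim:
Step 1: frontier [3 6 6, 0 3 10, 1 3 15, 2 3 15] → take 3 6 (6); add 6.
Step 2: frontier [0 3 10, 1 3 15, 2 3 15, 5 6 5, 1 6 6, 4 6 6] → take 5 6 (5); add 5.
Step 3: frontier [0 3 10, 1 3 15, 2 3 15, 1 6 6, 4 6 6] → take 1 6 (6); add 1.
Step 4: frontier [1 2 1, 0 1 12, 0 3 10, 2 3 15, 4 6 6] → take 1 2 (1); add 2.
Step 5: frontier [0 1 12, 0 2 4, 0 3 10, 4 6 6] → take 0 2 (4); add 0.
Step 6: frontier [4 6 6] → take 4 6 (6); add 4.
The 2nd edge added is 5 6.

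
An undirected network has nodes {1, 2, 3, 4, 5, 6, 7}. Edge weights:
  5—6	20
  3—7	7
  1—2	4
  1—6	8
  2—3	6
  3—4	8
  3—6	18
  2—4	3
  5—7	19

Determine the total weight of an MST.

47

Prim, starting at 1.
Step 1: frontier [1—2 4, 1—6 8] → take 1—2 (4); add 2.
Step 2: frontier [1—6 8, 2—4 3, 2—3 6] → take 2—4 (3); add 4.
Step 3: frontier [1—6 8, 2—3 6, 3—4 8] → take 2—3 (6); add 3.
Step 4: frontier [1—6 8, 3—7 7, 3—6 18] → take 3—7 (7); add 7.
Step 5: frontier [1—6 8, 3—6 18, 5—7 19] → take 1—6 (8); add 6.
Step 6: frontier [5—6 20, 5—7 19] → take 5—7 (19); add 5.
MST edges: 1—2, 2—4, 2—3, 3—7, 1—6, 5—7; total weight 4+3+6+7+8+19 = 47.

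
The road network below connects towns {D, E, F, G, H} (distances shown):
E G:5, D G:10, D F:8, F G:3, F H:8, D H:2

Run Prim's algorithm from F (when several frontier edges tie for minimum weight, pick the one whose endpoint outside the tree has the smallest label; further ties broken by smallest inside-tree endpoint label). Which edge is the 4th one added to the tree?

Grow the tree from F using Prim:
Step 1: frontier [F G 3, D F 8, F H 8] → take F G (3); add G.
Step 2: frontier [D F 8, F H 8, E G 5, D G 10] → take E G (5); add E.
Step 3: frontier [D F 8, F H 8, D G 10] → take D F (8); add D.
Step 4: frontier [D H 2, F H 8] → take D H (2); add H.
The 4th edge added is D H.

D-H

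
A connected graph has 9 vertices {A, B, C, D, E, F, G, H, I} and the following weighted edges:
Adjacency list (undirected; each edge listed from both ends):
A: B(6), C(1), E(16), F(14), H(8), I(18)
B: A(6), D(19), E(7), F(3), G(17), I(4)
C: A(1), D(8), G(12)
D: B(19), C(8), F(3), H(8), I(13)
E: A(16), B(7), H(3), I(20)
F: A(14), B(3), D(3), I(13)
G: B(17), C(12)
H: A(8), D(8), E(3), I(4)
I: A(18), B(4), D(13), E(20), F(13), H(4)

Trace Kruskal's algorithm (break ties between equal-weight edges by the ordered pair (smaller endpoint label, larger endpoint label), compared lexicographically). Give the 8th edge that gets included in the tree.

C-G

Sort edges by weight, then run Kruskal:
A–C (1): add — endpoints in different components.
B–F (3): add — endpoints in different components.
D–F (3): add — endpoints in different components.
E–H (3): add — endpoints in different components.
B–I (4): add — endpoints in different components.
H–I (4): add — endpoints in different components.
A–B (6): add — endpoints in different components.
B–E (7): skip — B and E already connected.
A–H (8): skip — A and H already connected.
C–D (8): skip — C and D already connected.
D–H (8): skip — D and H already connected.
C–G (12): add — endpoints in different components.
The 8th edge added is C–G.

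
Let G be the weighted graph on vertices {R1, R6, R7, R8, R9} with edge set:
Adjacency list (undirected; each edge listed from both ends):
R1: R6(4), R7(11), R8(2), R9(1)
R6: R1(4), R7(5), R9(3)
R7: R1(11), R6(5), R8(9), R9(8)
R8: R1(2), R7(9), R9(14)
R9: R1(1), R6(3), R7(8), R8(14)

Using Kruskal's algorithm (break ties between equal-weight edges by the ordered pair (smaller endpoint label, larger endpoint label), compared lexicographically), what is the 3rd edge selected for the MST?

Kruskal's algorithm — process edges by increasing weight (ties by edge label):
R1—R9 (1): add — endpoints in different components.
R1—R8 (2): add — endpoints in different components.
R6—R9 (3): add — endpoints in different components.
R1—R6 (4): skip — R1 and R6 already connected.
R6—R7 (5): add — endpoints in different components.
The 3rd edge added is R6—R9.

R6-R9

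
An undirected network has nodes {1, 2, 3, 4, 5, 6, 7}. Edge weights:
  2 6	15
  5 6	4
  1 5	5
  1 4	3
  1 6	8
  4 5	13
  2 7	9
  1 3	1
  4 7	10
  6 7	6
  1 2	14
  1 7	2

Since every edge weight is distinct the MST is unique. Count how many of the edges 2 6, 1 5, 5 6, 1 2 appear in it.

Kruskal's algorithm — process edges by increasing weight (ties by edge label):
1 3 (1): add. Components now {1,3} {2} {4} {5} {6} {7}
1 7 (2): add. Components now {1,3,7} {2} {4} {5} {6}
1 4 (3): add. Components now {1,3,4,7} {2} {5} {6}
5 6 (4): add. Components now {1,3,4,7} {2} {5,6}
1 5 (5): add. Components now {1,3,4,5,6,7} {2}
6 7 (6): skip — 6 and 7 already connected.
1 6 (8): skip — 1 and 6 already connected.
2 7 (9): add. Components now {1,2,3,4,5,6,7}
MST edge set: {1 3, 1 7, 1 4, 5 6, 1 5, 2 7}.
Of the listed edges, {1 5, 5 6} are in the MST → 2.

2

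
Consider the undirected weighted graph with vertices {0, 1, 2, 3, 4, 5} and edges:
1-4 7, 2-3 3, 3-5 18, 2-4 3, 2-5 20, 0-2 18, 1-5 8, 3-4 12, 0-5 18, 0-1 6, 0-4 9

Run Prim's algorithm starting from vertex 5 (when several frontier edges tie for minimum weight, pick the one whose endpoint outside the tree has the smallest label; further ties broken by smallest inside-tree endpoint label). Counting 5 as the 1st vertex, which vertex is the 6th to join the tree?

3

Grow the tree from 5 using Prim:
Step 1: cheapest edge leaving the tree is 1-5 (8); add 1.
Step 2: cheapest edge leaving the tree is 0-1 (6); add 0.
Step 3: cheapest edge leaving the tree is 1-4 (7); add 4.
Step 4: cheapest edge leaving the tree is 2-4 (3); add 2.
Step 5: cheapest edge leaving the tree is 2-3 (3); add 3.
Vertex order: 5, 1, 0, 4, 2, 3. The 6th vertex is 3.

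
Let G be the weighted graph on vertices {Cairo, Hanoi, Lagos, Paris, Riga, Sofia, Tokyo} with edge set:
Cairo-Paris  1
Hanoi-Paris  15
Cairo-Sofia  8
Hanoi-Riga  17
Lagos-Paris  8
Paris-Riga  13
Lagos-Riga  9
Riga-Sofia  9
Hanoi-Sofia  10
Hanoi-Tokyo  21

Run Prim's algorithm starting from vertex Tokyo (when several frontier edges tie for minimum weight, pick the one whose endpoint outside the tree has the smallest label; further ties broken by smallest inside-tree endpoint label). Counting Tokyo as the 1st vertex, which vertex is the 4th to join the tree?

Prim's algorithm from Tokyo:
Step 1: cheapest edge leaving the tree is Hanoi-Tokyo (21); add Hanoi.
Step 2: cheapest edge leaving the tree is Hanoi-Sofia (10); add Sofia.
Step 3: cheapest edge leaving the tree is Cairo-Sofia (8); add Cairo.
Step 4: cheapest edge leaving the tree is Cairo-Paris (1); add Paris.
Step 5: cheapest edge leaving the tree is Lagos-Paris (8); add Lagos.
Step 6: cheapest edge leaving the tree is Lagos-Riga (9); add Riga.
Vertex order: Tokyo, Hanoi, Sofia, Cairo, Paris, Lagos, Riga. The 4th vertex is Cairo.

Cairo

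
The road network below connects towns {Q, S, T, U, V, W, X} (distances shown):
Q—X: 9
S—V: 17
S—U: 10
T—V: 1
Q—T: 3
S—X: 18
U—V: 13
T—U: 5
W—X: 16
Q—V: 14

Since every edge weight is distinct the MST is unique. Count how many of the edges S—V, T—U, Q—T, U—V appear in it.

2

Sort edges by weight, then run Kruskal:
T—V (1): add — endpoints in different components.
Q—T (3): add — endpoints in different components.
T—U (5): add — endpoints in different components.
Q—X (9): add — endpoints in different components.
S—U (10): add — endpoints in different components.
U—V (13): skip — U and V already connected.
Q—V (14): skip — Q and V already connected.
W—X (16): add — endpoints in different components.
MST edge set: {T—V, Q—T, T—U, Q—X, S—U, W—X}.
Of the listed edges, {T—U, Q—T} are in the MST → 2.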